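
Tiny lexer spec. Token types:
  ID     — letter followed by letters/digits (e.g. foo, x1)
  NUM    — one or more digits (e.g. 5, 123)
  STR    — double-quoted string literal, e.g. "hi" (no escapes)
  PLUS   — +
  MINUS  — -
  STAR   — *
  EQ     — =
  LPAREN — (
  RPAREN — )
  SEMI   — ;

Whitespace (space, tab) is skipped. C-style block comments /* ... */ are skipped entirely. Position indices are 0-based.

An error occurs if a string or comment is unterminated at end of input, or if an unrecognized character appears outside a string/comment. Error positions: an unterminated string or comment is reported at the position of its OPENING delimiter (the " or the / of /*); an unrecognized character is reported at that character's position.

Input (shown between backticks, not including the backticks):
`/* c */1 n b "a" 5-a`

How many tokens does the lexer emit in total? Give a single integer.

Answer: 7

Derivation:
pos=0: enter COMMENT mode (saw '/*')
exit COMMENT mode (now at pos=7)
pos=7: emit NUM '1' (now at pos=8)
pos=9: emit ID 'n' (now at pos=10)
pos=11: emit ID 'b' (now at pos=12)
pos=13: enter STRING mode
pos=13: emit STR "a" (now at pos=16)
pos=17: emit NUM '5' (now at pos=18)
pos=18: emit MINUS '-'
pos=19: emit ID 'a' (now at pos=20)
DONE. 7 tokens: [NUM, ID, ID, STR, NUM, MINUS, ID]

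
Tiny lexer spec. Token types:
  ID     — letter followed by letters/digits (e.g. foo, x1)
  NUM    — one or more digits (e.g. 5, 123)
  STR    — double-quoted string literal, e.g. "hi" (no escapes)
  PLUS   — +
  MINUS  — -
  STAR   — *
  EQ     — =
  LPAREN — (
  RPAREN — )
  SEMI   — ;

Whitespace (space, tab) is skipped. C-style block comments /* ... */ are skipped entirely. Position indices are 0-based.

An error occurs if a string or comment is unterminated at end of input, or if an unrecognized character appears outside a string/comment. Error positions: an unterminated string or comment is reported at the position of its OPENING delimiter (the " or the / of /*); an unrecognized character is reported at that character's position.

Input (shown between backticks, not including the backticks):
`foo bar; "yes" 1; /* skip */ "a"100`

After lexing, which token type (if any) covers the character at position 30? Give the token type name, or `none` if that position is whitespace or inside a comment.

Answer: STR

Derivation:
pos=0: emit ID 'foo' (now at pos=3)
pos=4: emit ID 'bar' (now at pos=7)
pos=7: emit SEMI ';'
pos=9: enter STRING mode
pos=9: emit STR "yes" (now at pos=14)
pos=15: emit NUM '1' (now at pos=16)
pos=16: emit SEMI ';'
pos=18: enter COMMENT mode (saw '/*')
exit COMMENT mode (now at pos=28)
pos=29: enter STRING mode
pos=29: emit STR "a" (now at pos=32)
pos=32: emit NUM '100' (now at pos=35)
DONE. 8 tokens: [ID, ID, SEMI, STR, NUM, SEMI, STR, NUM]
Position 30: char is 'a' -> STR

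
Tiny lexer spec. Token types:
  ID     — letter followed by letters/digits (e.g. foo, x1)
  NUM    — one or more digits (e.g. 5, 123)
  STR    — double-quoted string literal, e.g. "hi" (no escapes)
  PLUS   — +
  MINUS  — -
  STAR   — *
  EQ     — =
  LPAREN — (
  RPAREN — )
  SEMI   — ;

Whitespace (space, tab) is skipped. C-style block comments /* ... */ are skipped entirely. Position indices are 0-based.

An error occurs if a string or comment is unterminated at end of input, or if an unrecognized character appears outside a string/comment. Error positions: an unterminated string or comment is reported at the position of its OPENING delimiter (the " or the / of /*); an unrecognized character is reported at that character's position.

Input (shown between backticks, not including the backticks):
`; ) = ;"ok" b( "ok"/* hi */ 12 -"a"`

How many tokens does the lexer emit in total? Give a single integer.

pos=0: emit SEMI ';'
pos=2: emit RPAREN ')'
pos=4: emit EQ '='
pos=6: emit SEMI ';'
pos=7: enter STRING mode
pos=7: emit STR "ok" (now at pos=11)
pos=12: emit ID 'b' (now at pos=13)
pos=13: emit LPAREN '('
pos=15: enter STRING mode
pos=15: emit STR "ok" (now at pos=19)
pos=19: enter COMMENT mode (saw '/*')
exit COMMENT mode (now at pos=27)
pos=28: emit NUM '12' (now at pos=30)
pos=31: emit MINUS '-'
pos=32: enter STRING mode
pos=32: emit STR "a" (now at pos=35)
DONE. 11 tokens: [SEMI, RPAREN, EQ, SEMI, STR, ID, LPAREN, STR, NUM, MINUS, STR]

Answer: 11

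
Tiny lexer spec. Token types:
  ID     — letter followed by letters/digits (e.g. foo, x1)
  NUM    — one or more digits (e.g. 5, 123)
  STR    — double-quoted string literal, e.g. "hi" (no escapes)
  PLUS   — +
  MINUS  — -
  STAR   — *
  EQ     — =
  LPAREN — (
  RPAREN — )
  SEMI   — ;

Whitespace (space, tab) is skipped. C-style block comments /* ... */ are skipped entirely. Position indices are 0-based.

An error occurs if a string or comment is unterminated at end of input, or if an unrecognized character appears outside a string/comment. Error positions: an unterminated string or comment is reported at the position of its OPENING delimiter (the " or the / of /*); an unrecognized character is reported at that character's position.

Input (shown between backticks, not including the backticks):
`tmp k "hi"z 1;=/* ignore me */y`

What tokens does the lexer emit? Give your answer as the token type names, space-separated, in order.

Answer: ID ID STR ID NUM SEMI EQ ID

Derivation:
pos=0: emit ID 'tmp' (now at pos=3)
pos=4: emit ID 'k' (now at pos=5)
pos=6: enter STRING mode
pos=6: emit STR "hi" (now at pos=10)
pos=10: emit ID 'z' (now at pos=11)
pos=12: emit NUM '1' (now at pos=13)
pos=13: emit SEMI ';'
pos=14: emit EQ '='
pos=15: enter COMMENT mode (saw '/*')
exit COMMENT mode (now at pos=30)
pos=30: emit ID 'y' (now at pos=31)
DONE. 8 tokens: [ID, ID, STR, ID, NUM, SEMI, EQ, ID]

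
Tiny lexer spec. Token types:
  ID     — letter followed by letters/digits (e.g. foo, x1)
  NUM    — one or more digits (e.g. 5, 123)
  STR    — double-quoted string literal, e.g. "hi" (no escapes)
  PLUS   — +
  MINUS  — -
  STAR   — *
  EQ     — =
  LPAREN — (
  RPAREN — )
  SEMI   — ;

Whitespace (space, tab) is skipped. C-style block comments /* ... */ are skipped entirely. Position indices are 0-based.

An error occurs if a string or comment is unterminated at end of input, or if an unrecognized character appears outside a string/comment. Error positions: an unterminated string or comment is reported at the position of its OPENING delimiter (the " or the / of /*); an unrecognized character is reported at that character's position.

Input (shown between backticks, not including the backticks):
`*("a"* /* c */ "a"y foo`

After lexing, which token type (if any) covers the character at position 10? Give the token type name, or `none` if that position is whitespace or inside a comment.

pos=0: emit STAR '*'
pos=1: emit LPAREN '('
pos=2: enter STRING mode
pos=2: emit STR "a" (now at pos=5)
pos=5: emit STAR '*'
pos=7: enter COMMENT mode (saw '/*')
exit COMMENT mode (now at pos=14)
pos=15: enter STRING mode
pos=15: emit STR "a" (now at pos=18)
pos=18: emit ID 'y' (now at pos=19)
pos=20: emit ID 'foo' (now at pos=23)
DONE. 7 tokens: [STAR, LPAREN, STR, STAR, STR, ID, ID]
Position 10: char is 'c' -> none

Answer: none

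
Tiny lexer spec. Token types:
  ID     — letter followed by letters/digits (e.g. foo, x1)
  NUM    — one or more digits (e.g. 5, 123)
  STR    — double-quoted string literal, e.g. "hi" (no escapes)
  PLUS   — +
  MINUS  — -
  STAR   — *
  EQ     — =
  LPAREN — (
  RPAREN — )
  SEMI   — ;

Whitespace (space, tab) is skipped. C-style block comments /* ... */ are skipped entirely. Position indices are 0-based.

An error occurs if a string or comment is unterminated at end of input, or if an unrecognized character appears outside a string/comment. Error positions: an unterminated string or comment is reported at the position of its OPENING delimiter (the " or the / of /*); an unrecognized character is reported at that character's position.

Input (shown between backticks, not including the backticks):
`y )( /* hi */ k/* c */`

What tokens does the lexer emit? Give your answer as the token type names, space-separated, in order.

Answer: ID RPAREN LPAREN ID

Derivation:
pos=0: emit ID 'y' (now at pos=1)
pos=2: emit RPAREN ')'
pos=3: emit LPAREN '('
pos=5: enter COMMENT mode (saw '/*')
exit COMMENT mode (now at pos=13)
pos=14: emit ID 'k' (now at pos=15)
pos=15: enter COMMENT mode (saw '/*')
exit COMMENT mode (now at pos=22)
DONE. 4 tokens: [ID, RPAREN, LPAREN, ID]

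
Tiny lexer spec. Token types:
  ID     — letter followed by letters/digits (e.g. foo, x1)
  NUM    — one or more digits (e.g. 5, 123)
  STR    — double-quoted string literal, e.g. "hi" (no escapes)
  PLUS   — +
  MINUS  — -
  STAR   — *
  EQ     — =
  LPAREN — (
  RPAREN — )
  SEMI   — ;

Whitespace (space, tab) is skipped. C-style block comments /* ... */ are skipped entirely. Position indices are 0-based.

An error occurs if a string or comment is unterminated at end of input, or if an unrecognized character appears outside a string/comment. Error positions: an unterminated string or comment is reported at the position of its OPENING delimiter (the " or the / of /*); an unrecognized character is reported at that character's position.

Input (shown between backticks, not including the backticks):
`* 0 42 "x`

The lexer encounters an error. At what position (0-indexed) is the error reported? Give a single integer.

pos=0: emit STAR '*'
pos=2: emit NUM '0' (now at pos=3)
pos=4: emit NUM '42' (now at pos=6)
pos=7: enter STRING mode
pos=7: ERROR — unterminated string

Answer: 7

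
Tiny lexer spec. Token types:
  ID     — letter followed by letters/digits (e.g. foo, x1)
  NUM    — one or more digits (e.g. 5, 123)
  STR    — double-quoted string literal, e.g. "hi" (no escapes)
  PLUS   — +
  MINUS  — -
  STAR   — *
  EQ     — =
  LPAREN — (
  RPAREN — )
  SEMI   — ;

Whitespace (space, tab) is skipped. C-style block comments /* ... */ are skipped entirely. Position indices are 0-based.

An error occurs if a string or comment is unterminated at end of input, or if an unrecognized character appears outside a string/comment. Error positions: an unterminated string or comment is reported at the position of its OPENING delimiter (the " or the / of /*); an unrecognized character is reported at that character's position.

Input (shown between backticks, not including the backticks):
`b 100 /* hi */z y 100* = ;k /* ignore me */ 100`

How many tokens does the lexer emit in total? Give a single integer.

pos=0: emit ID 'b' (now at pos=1)
pos=2: emit NUM '100' (now at pos=5)
pos=6: enter COMMENT mode (saw '/*')
exit COMMENT mode (now at pos=14)
pos=14: emit ID 'z' (now at pos=15)
pos=16: emit ID 'y' (now at pos=17)
pos=18: emit NUM '100' (now at pos=21)
pos=21: emit STAR '*'
pos=23: emit EQ '='
pos=25: emit SEMI ';'
pos=26: emit ID 'k' (now at pos=27)
pos=28: enter COMMENT mode (saw '/*')
exit COMMENT mode (now at pos=43)
pos=44: emit NUM '100' (now at pos=47)
DONE. 10 tokens: [ID, NUM, ID, ID, NUM, STAR, EQ, SEMI, ID, NUM]

Answer: 10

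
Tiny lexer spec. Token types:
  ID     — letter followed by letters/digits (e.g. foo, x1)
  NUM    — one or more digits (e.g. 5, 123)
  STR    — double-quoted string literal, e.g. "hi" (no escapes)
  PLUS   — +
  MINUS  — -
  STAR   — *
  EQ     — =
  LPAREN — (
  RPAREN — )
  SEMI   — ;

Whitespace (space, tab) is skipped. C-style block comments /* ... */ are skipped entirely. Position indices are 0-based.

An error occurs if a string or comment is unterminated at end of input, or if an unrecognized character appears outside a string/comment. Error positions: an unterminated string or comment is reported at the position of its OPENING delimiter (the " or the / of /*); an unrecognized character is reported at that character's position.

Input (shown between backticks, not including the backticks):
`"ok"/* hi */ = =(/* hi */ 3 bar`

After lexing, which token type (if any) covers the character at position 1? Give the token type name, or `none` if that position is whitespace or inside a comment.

Answer: STR

Derivation:
pos=0: enter STRING mode
pos=0: emit STR "ok" (now at pos=4)
pos=4: enter COMMENT mode (saw '/*')
exit COMMENT mode (now at pos=12)
pos=13: emit EQ '='
pos=15: emit EQ '='
pos=16: emit LPAREN '('
pos=17: enter COMMENT mode (saw '/*')
exit COMMENT mode (now at pos=25)
pos=26: emit NUM '3' (now at pos=27)
pos=28: emit ID 'bar' (now at pos=31)
DONE. 6 tokens: [STR, EQ, EQ, LPAREN, NUM, ID]
Position 1: char is 'o' -> STR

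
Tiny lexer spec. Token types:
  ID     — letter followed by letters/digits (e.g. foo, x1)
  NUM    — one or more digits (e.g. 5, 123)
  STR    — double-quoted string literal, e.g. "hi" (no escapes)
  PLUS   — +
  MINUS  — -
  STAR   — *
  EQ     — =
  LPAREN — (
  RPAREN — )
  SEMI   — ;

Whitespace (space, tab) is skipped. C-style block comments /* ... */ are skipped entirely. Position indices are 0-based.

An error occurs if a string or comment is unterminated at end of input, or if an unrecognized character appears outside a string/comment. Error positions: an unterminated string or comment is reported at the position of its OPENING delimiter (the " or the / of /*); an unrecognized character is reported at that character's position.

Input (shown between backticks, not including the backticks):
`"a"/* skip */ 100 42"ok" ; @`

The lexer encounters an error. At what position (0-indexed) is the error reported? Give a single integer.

pos=0: enter STRING mode
pos=0: emit STR "a" (now at pos=3)
pos=3: enter COMMENT mode (saw '/*')
exit COMMENT mode (now at pos=13)
pos=14: emit NUM '100' (now at pos=17)
pos=18: emit NUM '42' (now at pos=20)
pos=20: enter STRING mode
pos=20: emit STR "ok" (now at pos=24)
pos=25: emit SEMI ';'
pos=27: ERROR — unrecognized char '@'

Answer: 27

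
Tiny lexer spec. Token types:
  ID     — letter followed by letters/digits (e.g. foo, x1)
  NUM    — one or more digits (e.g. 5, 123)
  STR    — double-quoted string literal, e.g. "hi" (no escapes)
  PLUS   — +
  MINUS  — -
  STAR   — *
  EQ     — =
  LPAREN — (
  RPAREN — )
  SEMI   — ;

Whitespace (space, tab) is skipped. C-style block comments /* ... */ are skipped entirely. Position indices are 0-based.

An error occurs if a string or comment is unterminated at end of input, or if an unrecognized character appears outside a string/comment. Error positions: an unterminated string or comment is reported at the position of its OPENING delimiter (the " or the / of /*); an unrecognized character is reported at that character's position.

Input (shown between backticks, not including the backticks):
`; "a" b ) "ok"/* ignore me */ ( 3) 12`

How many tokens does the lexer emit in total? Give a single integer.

pos=0: emit SEMI ';'
pos=2: enter STRING mode
pos=2: emit STR "a" (now at pos=5)
pos=6: emit ID 'b' (now at pos=7)
pos=8: emit RPAREN ')'
pos=10: enter STRING mode
pos=10: emit STR "ok" (now at pos=14)
pos=14: enter COMMENT mode (saw '/*')
exit COMMENT mode (now at pos=29)
pos=30: emit LPAREN '('
pos=32: emit NUM '3' (now at pos=33)
pos=33: emit RPAREN ')'
pos=35: emit NUM '12' (now at pos=37)
DONE. 9 tokens: [SEMI, STR, ID, RPAREN, STR, LPAREN, NUM, RPAREN, NUM]

Answer: 9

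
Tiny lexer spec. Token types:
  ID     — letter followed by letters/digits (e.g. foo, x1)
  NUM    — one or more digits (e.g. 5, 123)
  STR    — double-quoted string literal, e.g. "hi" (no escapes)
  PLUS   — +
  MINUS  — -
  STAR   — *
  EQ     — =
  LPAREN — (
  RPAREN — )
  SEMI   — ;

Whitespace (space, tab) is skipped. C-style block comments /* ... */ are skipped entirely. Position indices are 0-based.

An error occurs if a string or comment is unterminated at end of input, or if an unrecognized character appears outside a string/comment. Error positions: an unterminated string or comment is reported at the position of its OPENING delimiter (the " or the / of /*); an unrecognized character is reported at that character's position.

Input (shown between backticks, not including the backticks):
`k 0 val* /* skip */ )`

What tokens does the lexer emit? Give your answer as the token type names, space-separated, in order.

pos=0: emit ID 'k' (now at pos=1)
pos=2: emit NUM '0' (now at pos=3)
pos=4: emit ID 'val' (now at pos=7)
pos=7: emit STAR '*'
pos=9: enter COMMENT mode (saw '/*')
exit COMMENT mode (now at pos=19)
pos=20: emit RPAREN ')'
DONE. 5 tokens: [ID, NUM, ID, STAR, RPAREN]

Answer: ID NUM ID STAR RPAREN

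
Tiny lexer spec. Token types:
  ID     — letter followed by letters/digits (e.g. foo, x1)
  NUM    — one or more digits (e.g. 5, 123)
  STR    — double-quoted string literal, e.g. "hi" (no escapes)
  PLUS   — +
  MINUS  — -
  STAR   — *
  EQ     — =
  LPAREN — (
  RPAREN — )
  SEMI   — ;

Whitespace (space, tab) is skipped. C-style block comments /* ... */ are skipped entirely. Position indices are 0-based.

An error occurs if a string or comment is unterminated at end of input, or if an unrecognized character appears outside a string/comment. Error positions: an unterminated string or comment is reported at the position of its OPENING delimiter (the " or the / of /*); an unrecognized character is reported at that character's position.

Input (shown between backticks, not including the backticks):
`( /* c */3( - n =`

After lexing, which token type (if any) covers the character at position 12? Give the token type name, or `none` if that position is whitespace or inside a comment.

Answer: MINUS

Derivation:
pos=0: emit LPAREN '('
pos=2: enter COMMENT mode (saw '/*')
exit COMMENT mode (now at pos=9)
pos=9: emit NUM '3' (now at pos=10)
pos=10: emit LPAREN '('
pos=12: emit MINUS '-'
pos=14: emit ID 'n' (now at pos=15)
pos=16: emit EQ '='
DONE. 6 tokens: [LPAREN, NUM, LPAREN, MINUS, ID, EQ]
Position 12: char is '-' -> MINUS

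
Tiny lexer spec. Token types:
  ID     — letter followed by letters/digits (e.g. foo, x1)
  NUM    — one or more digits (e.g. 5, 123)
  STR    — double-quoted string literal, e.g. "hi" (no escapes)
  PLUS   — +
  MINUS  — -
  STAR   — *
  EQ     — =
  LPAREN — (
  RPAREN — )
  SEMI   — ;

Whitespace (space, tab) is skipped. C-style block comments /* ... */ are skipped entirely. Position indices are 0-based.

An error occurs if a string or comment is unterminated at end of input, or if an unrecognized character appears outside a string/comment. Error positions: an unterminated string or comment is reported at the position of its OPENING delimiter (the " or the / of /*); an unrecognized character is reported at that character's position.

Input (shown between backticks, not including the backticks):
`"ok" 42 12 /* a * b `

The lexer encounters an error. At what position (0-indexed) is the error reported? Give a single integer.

pos=0: enter STRING mode
pos=0: emit STR "ok" (now at pos=4)
pos=5: emit NUM '42' (now at pos=7)
pos=8: emit NUM '12' (now at pos=10)
pos=11: enter COMMENT mode (saw '/*')
pos=11: ERROR — unterminated comment (reached EOF)

Answer: 11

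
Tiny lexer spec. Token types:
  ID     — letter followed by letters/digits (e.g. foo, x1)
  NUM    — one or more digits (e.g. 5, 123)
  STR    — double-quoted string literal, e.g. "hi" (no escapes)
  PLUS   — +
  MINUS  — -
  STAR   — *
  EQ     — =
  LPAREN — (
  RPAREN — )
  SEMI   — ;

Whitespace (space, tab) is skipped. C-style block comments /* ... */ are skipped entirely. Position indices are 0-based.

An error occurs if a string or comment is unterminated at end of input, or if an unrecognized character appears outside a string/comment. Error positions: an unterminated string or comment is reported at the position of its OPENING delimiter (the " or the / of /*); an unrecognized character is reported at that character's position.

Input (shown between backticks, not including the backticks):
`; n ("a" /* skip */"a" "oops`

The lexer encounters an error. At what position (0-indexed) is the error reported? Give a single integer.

Answer: 23

Derivation:
pos=0: emit SEMI ';'
pos=2: emit ID 'n' (now at pos=3)
pos=4: emit LPAREN '('
pos=5: enter STRING mode
pos=5: emit STR "a" (now at pos=8)
pos=9: enter COMMENT mode (saw '/*')
exit COMMENT mode (now at pos=19)
pos=19: enter STRING mode
pos=19: emit STR "a" (now at pos=22)
pos=23: enter STRING mode
pos=23: ERROR — unterminated string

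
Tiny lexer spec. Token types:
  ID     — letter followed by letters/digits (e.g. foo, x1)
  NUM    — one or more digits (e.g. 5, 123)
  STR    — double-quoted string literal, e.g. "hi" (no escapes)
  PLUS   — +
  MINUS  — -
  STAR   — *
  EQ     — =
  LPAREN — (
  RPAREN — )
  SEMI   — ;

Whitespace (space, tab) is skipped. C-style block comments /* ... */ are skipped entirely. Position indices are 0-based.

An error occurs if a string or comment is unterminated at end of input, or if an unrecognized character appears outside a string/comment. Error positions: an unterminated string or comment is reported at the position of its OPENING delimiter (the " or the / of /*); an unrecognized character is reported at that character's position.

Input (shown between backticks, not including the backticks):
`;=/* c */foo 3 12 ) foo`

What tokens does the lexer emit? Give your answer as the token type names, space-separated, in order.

Answer: SEMI EQ ID NUM NUM RPAREN ID

Derivation:
pos=0: emit SEMI ';'
pos=1: emit EQ '='
pos=2: enter COMMENT mode (saw '/*')
exit COMMENT mode (now at pos=9)
pos=9: emit ID 'foo' (now at pos=12)
pos=13: emit NUM '3' (now at pos=14)
pos=15: emit NUM '12' (now at pos=17)
pos=18: emit RPAREN ')'
pos=20: emit ID 'foo' (now at pos=23)
DONE. 7 tokens: [SEMI, EQ, ID, NUM, NUM, RPAREN, ID]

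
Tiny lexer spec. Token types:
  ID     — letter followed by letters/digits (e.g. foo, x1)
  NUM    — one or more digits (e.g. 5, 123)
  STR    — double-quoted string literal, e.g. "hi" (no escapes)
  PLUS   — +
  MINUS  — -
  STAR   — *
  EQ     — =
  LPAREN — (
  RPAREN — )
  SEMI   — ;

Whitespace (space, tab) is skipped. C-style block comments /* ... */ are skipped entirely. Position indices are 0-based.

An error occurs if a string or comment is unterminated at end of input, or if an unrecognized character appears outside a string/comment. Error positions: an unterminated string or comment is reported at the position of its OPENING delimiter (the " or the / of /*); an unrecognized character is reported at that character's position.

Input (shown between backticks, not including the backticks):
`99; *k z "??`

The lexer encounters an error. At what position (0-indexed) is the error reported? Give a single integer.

pos=0: emit NUM '99' (now at pos=2)
pos=2: emit SEMI ';'
pos=4: emit STAR '*'
pos=5: emit ID 'k' (now at pos=6)
pos=7: emit ID 'z' (now at pos=8)
pos=9: enter STRING mode
pos=9: ERROR — unterminated string

Answer: 9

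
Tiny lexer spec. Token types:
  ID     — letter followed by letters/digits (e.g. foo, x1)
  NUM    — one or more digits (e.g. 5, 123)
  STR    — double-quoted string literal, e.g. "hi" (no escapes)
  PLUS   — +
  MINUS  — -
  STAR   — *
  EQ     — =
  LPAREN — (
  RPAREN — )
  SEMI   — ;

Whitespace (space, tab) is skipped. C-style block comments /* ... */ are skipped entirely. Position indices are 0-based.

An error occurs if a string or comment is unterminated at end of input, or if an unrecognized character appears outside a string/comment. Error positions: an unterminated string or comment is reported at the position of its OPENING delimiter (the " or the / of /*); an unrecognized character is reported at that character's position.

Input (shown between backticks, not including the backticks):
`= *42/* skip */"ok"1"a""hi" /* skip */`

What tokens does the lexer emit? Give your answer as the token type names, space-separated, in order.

pos=0: emit EQ '='
pos=2: emit STAR '*'
pos=3: emit NUM '42' (now at pos=5)
pos=5: enter COMMENT mode (saw '/*')
exit COMMENT mode (now at pos=15)
pos=15: enter STRING mode
pos=15: emit STR "ok" (now at pos=19)
pos=19: emit NUM '1' (now at pos=20)
pos=20: enter STRING mode
pos=20: emit STR "a" (now at pos=23)
pos=23: enter STRING mode
pos=23: emit STR "hi" (now at pos=27)
pos=28: enter COMMENT mode (saw '/*')
exit COMMENT mode (now at pos=38)
DONE. 7 tokens: [EQ, STAR, NUM, STR, NUM, STR, STR]

Answer: EQ STAR NUM STR NUM STR STR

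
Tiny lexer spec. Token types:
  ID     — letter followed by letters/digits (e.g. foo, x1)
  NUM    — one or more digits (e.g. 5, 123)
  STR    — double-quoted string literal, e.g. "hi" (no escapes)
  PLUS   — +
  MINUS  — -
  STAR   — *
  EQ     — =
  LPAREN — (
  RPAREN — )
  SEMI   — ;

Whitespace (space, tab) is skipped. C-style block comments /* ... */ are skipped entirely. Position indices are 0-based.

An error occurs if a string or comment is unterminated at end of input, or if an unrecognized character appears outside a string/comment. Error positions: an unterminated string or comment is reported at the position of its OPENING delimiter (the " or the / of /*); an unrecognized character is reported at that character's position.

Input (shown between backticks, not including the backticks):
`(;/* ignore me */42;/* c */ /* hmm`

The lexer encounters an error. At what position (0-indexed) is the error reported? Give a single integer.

Answer: 28

Derivation:
pos=0: emit LPAREN '('
pos=1: emit SEMI ';'
pos=2: enter COMMENT mode (saw '/*')
exit COMMENT mode (now at pos=17)
pos=17: emit NUM '42' (now at pos=19)
pos=19: emit SEMI ';'
pos=20: enter COMMENT mode (saw '/*')
exit COMMENT mode (now at pos=27)
pos=28: enter COMMENT mode (saw '/*')
pos=28: ERROR — unterminated comment (reached EOF)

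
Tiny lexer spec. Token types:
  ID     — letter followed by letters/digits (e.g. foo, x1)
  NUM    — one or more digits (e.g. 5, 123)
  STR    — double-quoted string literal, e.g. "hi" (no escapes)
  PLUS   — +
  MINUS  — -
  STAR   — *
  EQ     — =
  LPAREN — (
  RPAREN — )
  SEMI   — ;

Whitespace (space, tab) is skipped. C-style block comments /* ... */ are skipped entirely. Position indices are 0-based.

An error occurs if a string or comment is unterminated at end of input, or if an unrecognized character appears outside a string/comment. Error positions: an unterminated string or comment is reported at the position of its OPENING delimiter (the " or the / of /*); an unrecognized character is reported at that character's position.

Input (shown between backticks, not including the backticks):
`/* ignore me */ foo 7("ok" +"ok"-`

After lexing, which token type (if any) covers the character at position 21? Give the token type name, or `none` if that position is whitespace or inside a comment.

pos=0: enter COMMENT mode (saw '/*')
exit COMMENT mode (now at pos=15)
pos=16: emit ID 'foo' (now at pos=19)
pos=20: emit NUM '7' (now at pos=21)
pos=21: emit LPAREN '('
pos=22: enter STRING mode
pos=22: emit STR "ok" (now at pos=26)
pos=27: emit PLUS '+'
pos=28: enter STRING mode
pos=28: emit STR "ok" (now at pos=32)
pos=32: emit MINUS '-'
DONE. 7 tokens: [ID, NUM, LPAREN, STR, PLUS, STR, MINUS]
Position 21: char is '(' -> LPAREN

Answer: LPAREN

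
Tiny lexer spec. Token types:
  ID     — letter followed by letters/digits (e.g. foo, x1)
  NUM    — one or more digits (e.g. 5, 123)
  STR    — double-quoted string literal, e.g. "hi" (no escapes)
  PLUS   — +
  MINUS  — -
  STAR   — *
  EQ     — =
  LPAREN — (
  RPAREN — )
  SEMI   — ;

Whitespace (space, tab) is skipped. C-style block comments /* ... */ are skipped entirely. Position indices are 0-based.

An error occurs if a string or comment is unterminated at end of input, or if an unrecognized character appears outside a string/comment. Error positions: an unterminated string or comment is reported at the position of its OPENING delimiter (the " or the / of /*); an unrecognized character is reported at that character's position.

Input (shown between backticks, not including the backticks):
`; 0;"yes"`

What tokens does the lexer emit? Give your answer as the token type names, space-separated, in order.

Answer: SEMI NUM SEMI STR

Derivation:
pos=0: emit SEMI ';'
pos=2: emit NUM '0' (now at pos=3)
pos=3: emit SEMI ';'
pos=4: enter STRING mode
pos=4: emit STR "yes" (now at pos=9)
DONE. 4 tokens: [SEMI, NUM, SEMI, STR]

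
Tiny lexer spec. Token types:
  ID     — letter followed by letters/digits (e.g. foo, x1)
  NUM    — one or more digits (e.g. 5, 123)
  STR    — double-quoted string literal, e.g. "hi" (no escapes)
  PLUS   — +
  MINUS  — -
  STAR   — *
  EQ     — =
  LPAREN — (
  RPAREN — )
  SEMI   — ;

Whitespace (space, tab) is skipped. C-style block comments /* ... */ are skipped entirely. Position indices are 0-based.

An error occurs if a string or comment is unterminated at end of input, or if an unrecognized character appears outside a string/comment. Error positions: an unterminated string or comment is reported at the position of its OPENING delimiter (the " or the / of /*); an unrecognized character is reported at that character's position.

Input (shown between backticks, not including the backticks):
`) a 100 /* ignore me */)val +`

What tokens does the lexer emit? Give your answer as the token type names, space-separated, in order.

Answer: RPAREN ID NUM RPAREN ID PLUS

Derivation:
pos=0: emit RPAREN ')'
pos=2: emit ID 'a' (now at pos=3)
pos=4: emit NUM '100' (now at pos=7)
pos=8: enter COMMENT mode (saw '/*')
exit COMMENT mode (now at pos=23)
pos=23: emit RPAREN ')'
pos=24: emit ID 'val' (now at pos=27)
pos=28: emit PLUS '+'
DONE. 6 tokens: [RPAREN, ID, NUM, RPAREN, ID, PLUS]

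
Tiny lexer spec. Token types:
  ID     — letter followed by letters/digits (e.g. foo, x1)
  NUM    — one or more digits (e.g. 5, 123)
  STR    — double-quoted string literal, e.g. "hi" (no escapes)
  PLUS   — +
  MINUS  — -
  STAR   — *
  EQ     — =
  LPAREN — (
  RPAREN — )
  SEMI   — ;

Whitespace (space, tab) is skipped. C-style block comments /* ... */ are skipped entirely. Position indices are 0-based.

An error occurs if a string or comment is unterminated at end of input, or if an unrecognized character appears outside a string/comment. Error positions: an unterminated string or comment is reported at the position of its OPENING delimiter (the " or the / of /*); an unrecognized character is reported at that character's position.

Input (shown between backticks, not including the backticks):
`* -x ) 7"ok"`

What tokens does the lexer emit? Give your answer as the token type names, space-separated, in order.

Answer: STAR MINUS ID RPAREN NUM STR

Derivation:
pos=0: emit STAR '*'
pos=2: emit MINUS '-'
pos=3: emit ID 'x' (now at pos=4)
pos=5: emit RPAREN ')'
pos=7: emit NUM '7' (now at pos=8)
pos=8: enter STRING mode
pos=8: emit STR "ok" (now at pos=12)
DONE. 6 tokens: [STAR, MINUS, ID, RPAREN, NUM, STR]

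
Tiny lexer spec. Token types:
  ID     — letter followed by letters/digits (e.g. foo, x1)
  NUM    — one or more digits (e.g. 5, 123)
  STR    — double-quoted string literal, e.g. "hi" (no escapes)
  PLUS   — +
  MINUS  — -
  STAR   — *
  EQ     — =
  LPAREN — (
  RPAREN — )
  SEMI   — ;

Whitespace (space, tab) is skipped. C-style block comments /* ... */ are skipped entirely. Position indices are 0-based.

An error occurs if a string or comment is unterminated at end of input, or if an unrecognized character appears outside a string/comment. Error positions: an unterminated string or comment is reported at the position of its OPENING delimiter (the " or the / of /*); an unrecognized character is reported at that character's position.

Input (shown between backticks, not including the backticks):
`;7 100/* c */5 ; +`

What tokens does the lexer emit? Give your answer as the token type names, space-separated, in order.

Answer: SEMI NUM NUM NUM SEMI PLUS

Derivation:
pos=0: emit SEMI ';'
pos=1: emit NUM '7' (now at pos=2)
pos=3: emit NUM '100' (now at pos=6)
pos=6: enter COMMENT mode (saw '/*')
exit COMMENT mode (now at pos=13)
pos=13: emit NUM '5' (now at pos=14)
pos=15: emit SEMI ';'
pos=17: emit PLUS '+'
DONE. 6 tokens: [SEMI, NUM, NUM, NUM, SEMI, PLUS]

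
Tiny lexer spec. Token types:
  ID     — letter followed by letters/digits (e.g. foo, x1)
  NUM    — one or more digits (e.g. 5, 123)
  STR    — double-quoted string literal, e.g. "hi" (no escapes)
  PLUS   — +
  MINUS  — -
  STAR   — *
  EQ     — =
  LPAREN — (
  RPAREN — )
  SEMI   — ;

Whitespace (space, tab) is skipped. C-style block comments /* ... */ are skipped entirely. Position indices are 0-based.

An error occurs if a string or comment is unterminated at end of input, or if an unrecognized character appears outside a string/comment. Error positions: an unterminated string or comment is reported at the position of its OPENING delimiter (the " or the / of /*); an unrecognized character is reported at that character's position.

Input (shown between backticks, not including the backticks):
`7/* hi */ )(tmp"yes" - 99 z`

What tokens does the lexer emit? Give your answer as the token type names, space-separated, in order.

pos=0: emit NUM '7' (now at pos=1)
pos=1: enter COMMENT mode (saw '/*')
exit COMMENT mode (now at pos=9)
pos=10: emit RPAREN ')'
pos=11: emit LPAREN '('
pos=12: emit ID 'tmp' (now at pos=15)
pos=15: enter STRING mode
pos=15: emit STR "yes" (now at pos=20)
pos=21: emit MINUS '-'
pos=23: emit NUM '99' (now at pos=25)
pos=26: emit ID 'z' (now at pos=27)
DONE. 8 tokens: [NUM, RPAREN, LPAREN, ID, STR, MINUS, NUM, ID]

Answer: NUM RPAREN LPAREN ID STR MINUS NUM ID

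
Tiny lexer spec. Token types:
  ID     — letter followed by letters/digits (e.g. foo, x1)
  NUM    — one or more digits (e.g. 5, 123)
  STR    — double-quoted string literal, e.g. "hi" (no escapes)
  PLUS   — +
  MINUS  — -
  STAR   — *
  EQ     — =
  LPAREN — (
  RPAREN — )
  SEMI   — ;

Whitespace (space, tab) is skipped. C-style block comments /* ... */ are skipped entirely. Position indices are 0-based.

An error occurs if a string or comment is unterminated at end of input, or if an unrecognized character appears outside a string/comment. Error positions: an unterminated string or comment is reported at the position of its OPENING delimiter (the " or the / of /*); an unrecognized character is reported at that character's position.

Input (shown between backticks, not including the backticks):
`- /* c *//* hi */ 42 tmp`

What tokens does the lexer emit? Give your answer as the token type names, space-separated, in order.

Answer: MINUS NUM ID

Derivation:
pos=0: emit MINUS '-'
pos=2: enter COMMENT mode (saw '/*')
exit COMMENT mode (now at pos=9)
pos=9: enter COMMENT mode (saw '/*')
exit COMMENT mode (now at pos=17)
pos=18: emit NUM '42' (now at pos=20)
pos=21: emit ID 'tmp' (now at pos=24)
DONE. 3 tokens: [MINUS, NUM, ID]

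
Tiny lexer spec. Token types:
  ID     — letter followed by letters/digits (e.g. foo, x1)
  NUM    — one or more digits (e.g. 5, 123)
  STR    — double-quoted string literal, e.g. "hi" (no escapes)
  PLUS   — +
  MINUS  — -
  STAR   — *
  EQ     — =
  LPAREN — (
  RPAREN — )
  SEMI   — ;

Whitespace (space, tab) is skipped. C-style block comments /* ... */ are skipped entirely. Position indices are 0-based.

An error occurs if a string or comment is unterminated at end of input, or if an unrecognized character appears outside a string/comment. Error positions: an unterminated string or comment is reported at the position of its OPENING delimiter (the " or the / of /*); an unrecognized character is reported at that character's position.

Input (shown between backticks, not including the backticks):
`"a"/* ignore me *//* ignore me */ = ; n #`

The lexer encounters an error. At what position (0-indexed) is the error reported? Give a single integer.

pos=0: enter STRING mode
pos=0: emit STR "a" (now at pos=3)
pos=3: enter COMMENT mode (saw '/*')
exit COMMENT mode (now at pos=18)
pos=18: enter COMMENT mode (saw '/*')
exit COMMENT mode (now at pos=33)
pos=34: emit EQ '='
pos=36: emit SEMI ';'
pos=38: emit ID 'n' (now at pos=39)
pos=40: ERROR — unrecognized char '#'

Answer: 40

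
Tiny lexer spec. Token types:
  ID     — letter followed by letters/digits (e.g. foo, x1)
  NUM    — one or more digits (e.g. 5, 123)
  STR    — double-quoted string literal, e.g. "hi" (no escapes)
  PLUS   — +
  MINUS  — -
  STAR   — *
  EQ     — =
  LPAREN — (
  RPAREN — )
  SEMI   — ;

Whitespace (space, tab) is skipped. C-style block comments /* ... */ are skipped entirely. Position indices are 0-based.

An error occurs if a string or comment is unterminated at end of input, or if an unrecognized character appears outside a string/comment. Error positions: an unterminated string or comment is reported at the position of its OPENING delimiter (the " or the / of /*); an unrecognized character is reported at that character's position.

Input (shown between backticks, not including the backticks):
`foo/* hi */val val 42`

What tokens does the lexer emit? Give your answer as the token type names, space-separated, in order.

Answer: ID ID ID NUM

Derivation:
pos=0: emit ID 'foo' (now at pos=3)
pos=3: enter COMMENT mode (saw '/*')
exit COMMENT mode (now at pos=11)
pos=11: emit ID 'val' (now at pos=14)
pos=15: emit ID 'val' (now at pos=18)
pos=19: emit NUM '42' (now at pos=21)
DONE. 4 tokens: [ID, ID, ID, NUM]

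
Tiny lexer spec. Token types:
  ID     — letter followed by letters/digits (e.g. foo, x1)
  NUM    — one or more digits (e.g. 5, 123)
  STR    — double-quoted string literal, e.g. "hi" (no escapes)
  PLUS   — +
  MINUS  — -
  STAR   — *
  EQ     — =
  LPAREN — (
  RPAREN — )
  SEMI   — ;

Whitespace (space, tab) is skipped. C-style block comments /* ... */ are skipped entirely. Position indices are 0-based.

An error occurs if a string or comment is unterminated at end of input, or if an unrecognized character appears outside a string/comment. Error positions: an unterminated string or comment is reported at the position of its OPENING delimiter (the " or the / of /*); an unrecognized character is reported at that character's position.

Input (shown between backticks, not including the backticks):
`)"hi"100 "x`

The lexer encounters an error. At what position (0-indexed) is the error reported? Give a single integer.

Answer: 9

Derivation:
pos=0: emit RPAREN ')'
pos=1: enter STRING mode
pos=1: emit STR "hi" (now at pos=5)
pos=5: emit NUM '100' (now at pos=8)
pos=9: enter STRING mode
pos=9: ERROR — unterminated string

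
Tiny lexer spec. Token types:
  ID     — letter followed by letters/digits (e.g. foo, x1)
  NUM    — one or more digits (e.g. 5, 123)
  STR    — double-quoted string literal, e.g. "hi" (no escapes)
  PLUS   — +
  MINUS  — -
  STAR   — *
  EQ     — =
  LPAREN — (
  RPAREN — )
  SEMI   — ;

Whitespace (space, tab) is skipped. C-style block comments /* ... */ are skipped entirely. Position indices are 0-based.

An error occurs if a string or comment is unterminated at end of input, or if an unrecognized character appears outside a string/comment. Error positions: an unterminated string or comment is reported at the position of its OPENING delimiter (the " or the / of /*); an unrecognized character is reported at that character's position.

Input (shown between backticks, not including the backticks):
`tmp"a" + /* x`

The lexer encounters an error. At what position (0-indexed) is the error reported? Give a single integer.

Answer: 9

Derivation:
pos=0: emit ID 'tmp' (now at pos=3)
pos=3: enter STRING mode
pos=3: emit STR "a" (now at pos=6)
pos=7: emit PLUS '+'
pos=9: enter COMMENT mode (saw '/*')
pos=9: ERROR — unterminated comment (reached EOF)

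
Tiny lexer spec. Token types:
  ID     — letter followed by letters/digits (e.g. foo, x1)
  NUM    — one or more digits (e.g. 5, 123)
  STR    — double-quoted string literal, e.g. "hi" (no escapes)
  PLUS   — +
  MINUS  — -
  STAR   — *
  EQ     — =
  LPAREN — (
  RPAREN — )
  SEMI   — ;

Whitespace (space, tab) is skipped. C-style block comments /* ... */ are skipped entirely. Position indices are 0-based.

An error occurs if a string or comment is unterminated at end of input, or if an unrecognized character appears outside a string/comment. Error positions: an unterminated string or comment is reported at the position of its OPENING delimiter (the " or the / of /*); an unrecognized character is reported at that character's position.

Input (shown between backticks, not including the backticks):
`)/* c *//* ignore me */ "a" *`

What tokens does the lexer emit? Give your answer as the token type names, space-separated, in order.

pos=0: emit RPAREN ')'
pos=1: enter COMMENT mode (saw '/*')
exit COMMENT mode (now at pos=8)
pos=8: enter COMMENT mode (saw '/*')
exit COMMENT mode (now at pos=23)
pos=24: enter STRING mode
pos=24: emit STR "a" (now at pos=27)
pos=28: emit STAR '*'
DONE. 3 tokens: [RPAREN, STR, STAR]

Answer: RPAREN STR STAR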